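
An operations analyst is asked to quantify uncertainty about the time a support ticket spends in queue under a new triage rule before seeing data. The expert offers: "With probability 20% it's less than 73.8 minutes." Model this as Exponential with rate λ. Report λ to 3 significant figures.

λ ≈ 0.00302

P(T < 73.8) = 1 − e^(−λ·73.8) = 0.2, so λ = −ln(1−0.2)/73.8 = −ln(0.8)/73.8 = 0.00302.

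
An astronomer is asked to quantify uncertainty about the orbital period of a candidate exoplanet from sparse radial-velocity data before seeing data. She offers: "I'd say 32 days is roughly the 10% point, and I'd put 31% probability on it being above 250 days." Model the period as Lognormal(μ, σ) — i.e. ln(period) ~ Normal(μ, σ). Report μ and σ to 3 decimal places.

If T ~ Lognormal(μ,σ) then ln T ~ Normal(μ,σ), so the p-quantile of ln T is μ + z_p·σ.
ln(32) = 3.466 and ln(250) = 5.521; z_{0.1} = -1.282, z_{0.69} = 0.4959.
σ = (5.521 − 3.466)/(0.4959 − (-1.282)) = 1.157.
μ = 3.466 − (-1.282)·1.157 = 4.948.

μ ≈ 4.948, σ ≈ 1.157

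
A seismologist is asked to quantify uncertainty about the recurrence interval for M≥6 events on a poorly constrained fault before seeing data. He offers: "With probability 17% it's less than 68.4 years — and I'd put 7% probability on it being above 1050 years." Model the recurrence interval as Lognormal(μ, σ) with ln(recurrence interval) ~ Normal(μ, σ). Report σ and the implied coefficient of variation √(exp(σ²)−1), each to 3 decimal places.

If T ~ Lognormal(μ,σ) then ln T ~ Normal(μ,σ), so the p-quantile of ln T is μ + z_p·σ.
ln(68.4) = 4.225 and ln(1050) = 6.957; z_{0.17} = -0.9542, z_{0.93} = 1.476.
σ = (6.957 − 4.225)/(1.476 − (-0.9542)) = 1.124.
μ = 4.225 − (-0.9542)·1.124 = 5.298.
CV = √(exp(σ²)−1) = √(exp(1.2633)−1) = 1.593.

σ ≈ 1.124, CV ≈ 1.593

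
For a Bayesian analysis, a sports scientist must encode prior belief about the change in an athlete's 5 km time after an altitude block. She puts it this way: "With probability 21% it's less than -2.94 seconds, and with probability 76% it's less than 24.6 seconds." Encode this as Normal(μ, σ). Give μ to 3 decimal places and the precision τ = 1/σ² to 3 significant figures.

μ = 11.741, τ = 0.00302

The p-quantile of Normal(μ,σ) is μ + z_p·σ, with z_{0.21} = -0.8064 and z_{0.76} = 0.7063.
Eliminate σ: μ = (z₂·x₁ − z₁·x₂)/(z₂ − z₁) = (0.7063·-2.94 − (-0.8064)·24.6)/1.513 = 11.741.
Then σ = (x₂ − x₁)/(z₂ − z₁) = (24.6 − -2.94)/1.513 = 18.206.
Precision τ = 1/σ² = 1/18.21² = 0.00302.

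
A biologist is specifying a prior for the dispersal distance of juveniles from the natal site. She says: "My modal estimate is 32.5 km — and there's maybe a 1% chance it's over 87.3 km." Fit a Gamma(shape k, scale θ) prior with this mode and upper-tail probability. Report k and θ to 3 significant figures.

k ≈ 5.73, θ ≈ 6.87

Gamma(k,θ) with k>1 has mode (k−1)θ, so θ = 32.5/(k−1).
Need P(X < 87.3) = 0.99 with θ tied to k this way. Start at k = 2, θ = 32.5: P(X<87.3) ≈ 0.749.
Too low — raise k to concentrate. Iterating converges to k ≈ 5.73.
Then θ = 32.5/(5.73−1) ≈ 6.87.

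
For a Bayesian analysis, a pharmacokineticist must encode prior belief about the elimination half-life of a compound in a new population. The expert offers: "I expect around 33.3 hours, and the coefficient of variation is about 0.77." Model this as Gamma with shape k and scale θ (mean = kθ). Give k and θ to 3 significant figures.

k ≈ 1.69, θ ≈ 19.7

For Gamma(k, scale θ): mean = kθ, variance = kθ², so CV = 1/√k.
CV = 0.77, hence k = 1/CV² = 1.69.
Then θ = mean/k = 33.3/1.69 = 19.7.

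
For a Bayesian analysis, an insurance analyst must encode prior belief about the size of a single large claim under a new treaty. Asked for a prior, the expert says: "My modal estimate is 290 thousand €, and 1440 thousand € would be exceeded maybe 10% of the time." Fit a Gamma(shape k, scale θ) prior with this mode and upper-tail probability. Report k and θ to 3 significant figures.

k ≈ 1.69, θ ≈ 421

Gamma(k,θ) with k>1 has mode (k−1)θ, so θ = 290/(k−1).
Need P(X < 1440) = 0.9 with θ tied to k this way. Start at k = 2, θ = 290: P(X<1440) ≈ 0.958.
Too high — lower k to spread out. Iterating converges to k ≈ 1.69.
Then θ = 290/(1.69−1) ≈ 421.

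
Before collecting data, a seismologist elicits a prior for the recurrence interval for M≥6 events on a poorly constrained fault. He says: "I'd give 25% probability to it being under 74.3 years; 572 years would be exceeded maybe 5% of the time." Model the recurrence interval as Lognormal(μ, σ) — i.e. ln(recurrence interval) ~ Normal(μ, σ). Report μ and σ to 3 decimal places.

μ ≈ 4.902, σ ≈ 0.880

If T ~ Lognormal(μ,σ) then ln T ~ Normal(μ,σ), so the p-quantile of ln T is μ + z_p·σ.
ln(74.3) = 4.308 and ln(572) = 6.349; z_{0.25} = -0.6745, z_{0.95} = 1.645.
σ = (6.349 − 4.308)/(1.645 − (-0.6745)) = 0.880.
μ = 4.308 − (-0.6745)·0.880 = 4.902.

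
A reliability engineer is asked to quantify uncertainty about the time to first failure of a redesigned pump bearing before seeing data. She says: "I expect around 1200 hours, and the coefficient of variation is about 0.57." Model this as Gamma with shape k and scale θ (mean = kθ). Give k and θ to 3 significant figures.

k ≈ 3.08, θ ≈ 390

For Gamma(k, scale θ): mean = kθ, variance = kθ², so CV = 1/√k.
CV = 0.57, hence k = 1/CV² = 3.08.
Then θ = mean/k = 1200/3.08 = 390.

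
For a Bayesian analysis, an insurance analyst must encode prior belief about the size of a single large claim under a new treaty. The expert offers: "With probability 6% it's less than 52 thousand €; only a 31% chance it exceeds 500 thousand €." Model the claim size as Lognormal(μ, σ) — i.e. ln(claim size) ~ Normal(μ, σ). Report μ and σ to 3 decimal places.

μ ≈ 5.667, σ ≈ 1.104

If T ~ Lognormal(μ,σ) then ln T ~ Normal(μ,σ), so the p-quantile of ln T is μ + z_p·σ.
ln(52) = 3.951 and ln(500) = 6.215; z_{0.06} = -1.555, z_{0.69} = 0.4959.
σ = (6.215 − 3.951)/(0.4959 − (-1.555)) = 1.104.
μ = 3.951 − (-1.555)·1.104 = 5.667.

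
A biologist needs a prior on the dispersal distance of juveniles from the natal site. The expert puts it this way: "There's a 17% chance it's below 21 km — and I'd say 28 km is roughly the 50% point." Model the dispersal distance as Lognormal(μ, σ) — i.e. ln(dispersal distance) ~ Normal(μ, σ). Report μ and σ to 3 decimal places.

If T ~ Lognormal(μ,σ) then ln T ~ Normal(μ,σ), so the p-quantile of ln T is μ + z_p·σ.
ln(21) = 3.045 and ln(28) = 3.332; z_{0.17} = -0.9542, z_{0.5} = 0.
σ = (3.332 − 3.045)/(0 − (-0.9542)) = 0.302.
μ = 3.045 − (-0.9542)·0.302 = 3.332.

μ ≈ 3.332, σ ≈ 0.302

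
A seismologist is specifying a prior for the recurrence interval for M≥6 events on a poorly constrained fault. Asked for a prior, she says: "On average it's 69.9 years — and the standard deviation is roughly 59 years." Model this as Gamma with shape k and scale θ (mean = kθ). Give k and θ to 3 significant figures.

k ≈ 1.4, θ ≈ 49.8

For Gamma(k, scale θ): mean = kθ, variance = kθ², so CV = 1/√k.
CV = SD/mean = 59/69.9 = 0.8441, hence k = 1/CV² = 1.4.
Then θ = mean/k = 69.9/1.4 = 49.8.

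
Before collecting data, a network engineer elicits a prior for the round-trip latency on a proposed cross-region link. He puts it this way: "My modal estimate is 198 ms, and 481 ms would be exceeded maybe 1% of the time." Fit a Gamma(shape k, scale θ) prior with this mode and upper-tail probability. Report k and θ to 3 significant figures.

k ≈ 6.99, θ ≈ 33

Gamma(k,θ) with k>1 has mode (k−1)θ, so θ = 198/(k−1).
Need P(X < 481) = 0.99 with θ tied to k this way. Start at k = 2, θ = 198: P(X<481) ≈ 0.698.
Too low — raise k to concentrate. Iterating converges to k ≈ 6.99.
Then θ = 198/(6.99−1) ≈ 33.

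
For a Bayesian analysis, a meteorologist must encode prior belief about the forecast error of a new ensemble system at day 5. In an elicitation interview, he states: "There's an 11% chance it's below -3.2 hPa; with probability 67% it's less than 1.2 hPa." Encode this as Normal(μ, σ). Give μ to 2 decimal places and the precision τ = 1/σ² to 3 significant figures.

The p-quantile of Normal(μ,σ) is μ + z_p·σ, with z_{0.11} = -1.227 and z_{0.67} = 0.4399.
Eliminate σ: μ = (z₂·x₁ − z₁·x₂)/(z₂ − z₁) = (0.4399·-3.2 − (-1.227)·1.2)/1.666 = 0.04.
Then σ = (x₂ − x₁)/(z₂ − z₁) = (1.2 − -3.2)/1.666 = 2.64.
Precision τ = 1/σ² = 1/2.64² = 0.143.

μ = 0.04, τ = 0.143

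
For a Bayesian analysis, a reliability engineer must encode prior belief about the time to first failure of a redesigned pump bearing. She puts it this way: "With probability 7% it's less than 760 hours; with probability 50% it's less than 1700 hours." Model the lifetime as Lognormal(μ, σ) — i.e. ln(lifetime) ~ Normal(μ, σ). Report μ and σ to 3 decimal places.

If T ~ Lognormal(μ,σ) then ln T ~ Normal(μ,σ), so the p-quantile of ln T is μ + z_p·σ.
ln(760) = 6.633 and ln(1700) = 7.438; z_{0.07} = -1.476, z_{0.5} = 0.
σ = (7.438 − 6.633)/(0 − (-1.476)) = 0.546.
μ = 6.633 − (-1.476)·0.546 = 7.438.

μ ≈ 7.438, σ ≈ 0.546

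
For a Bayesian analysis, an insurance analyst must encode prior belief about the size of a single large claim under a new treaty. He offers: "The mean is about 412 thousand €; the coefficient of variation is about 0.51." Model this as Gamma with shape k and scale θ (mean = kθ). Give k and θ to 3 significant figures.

For Gamma(k, scale θ): mean = kθ, variance = kθ², so CV = 1/√k.
CV = 0.51, hence k = 1/CV² = 3.84.
Then θ = mean/k = 412/3.84 = 107.

k ≈ 3.84, θ ≈ 107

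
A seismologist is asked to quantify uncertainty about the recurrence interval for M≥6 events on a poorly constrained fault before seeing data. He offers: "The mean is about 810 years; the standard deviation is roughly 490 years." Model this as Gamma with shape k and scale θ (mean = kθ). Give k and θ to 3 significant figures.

For Gamma(k, scale θ): mean = kθ, variance = kθ², so CV = 1/√k.
CV = SD/mean = 490/810 = 0.6049, hence k = 1/CV² = 2.73.
Then θ = mean/k = 810/2.73 = 296.

k ≈ 2.73, θ ≈ 296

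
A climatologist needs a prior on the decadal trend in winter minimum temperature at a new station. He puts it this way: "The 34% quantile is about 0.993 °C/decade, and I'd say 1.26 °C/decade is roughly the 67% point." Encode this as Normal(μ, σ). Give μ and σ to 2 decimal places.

μ = 1.12, σ = 0.31

For Normal(μ,σ), the p-quantile is μ + z_p·σ. Here z_{0.34} = -0.4125, z_{0.67} = 0.4399.
So 0.993 = μ − 0.4125σ and 1.26 = μ + 0.4399σ.
Subtracting: σ = (1.26 − 0.993)/(0.4399 − (-0.4125)) = 0.31.
Then μ = 0.993 − (-0.4125)·0.31 = 1.12.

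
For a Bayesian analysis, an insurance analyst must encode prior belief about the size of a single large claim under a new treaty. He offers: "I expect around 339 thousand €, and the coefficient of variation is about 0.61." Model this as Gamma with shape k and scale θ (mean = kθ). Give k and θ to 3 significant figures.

k ≈ 2.69, θ ≈ 126

For Gamma(k, scale θ): mean = kθ, variance = kθ², so CV = 1/√k.
CV = 0.61, hence k = 1/CV² = 2.69.
Then θ = mean/k = 339/2.69 = 126.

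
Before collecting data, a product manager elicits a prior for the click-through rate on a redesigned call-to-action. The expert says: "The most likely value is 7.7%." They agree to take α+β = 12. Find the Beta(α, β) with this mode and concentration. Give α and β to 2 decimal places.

For α,β > 1 the Beta mode is (α−1)/(α+β−2). With α+β = 12, the mode is (α−1)/10.
Set (α−1)/10 = 0.077 → α = 1 + 0.077·10 = 1.77.
β = 12 − α = 10.23.

α = 1.77, β = 10.23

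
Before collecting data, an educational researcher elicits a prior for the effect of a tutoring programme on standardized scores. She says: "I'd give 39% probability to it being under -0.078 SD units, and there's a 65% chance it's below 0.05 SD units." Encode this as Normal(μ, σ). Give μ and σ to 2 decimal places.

μ = -0.02, σ = 0.19

For Normal(μ,σ), the p-quantile is μ + z_p·σ. Here z_{0.39} = -0.2793, z_{0.65} = 0.3853.
So -0.078 = μ − 0.2793σ and 0.05 = μ + 0.3853σ.
Subtracting: σ = (0.05 − -0.078)/(0.3853 − (-0.2793)) = 0.19.
Then μ = -0.078 − (-0.2793)·0.19 = -0.02.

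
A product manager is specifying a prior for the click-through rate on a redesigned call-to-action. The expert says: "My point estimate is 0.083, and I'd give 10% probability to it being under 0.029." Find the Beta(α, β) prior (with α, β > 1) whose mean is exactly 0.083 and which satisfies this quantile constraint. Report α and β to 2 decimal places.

α ≈ 2.62, β ≈ 28.98

With mean 0.083 fixed, write α = 0.083s, β = 0.917s where s = α+β.
Need P(θ < 0.029) = 0.1 under Beta(0.083s, 0.917s). Normal approximation: (q−m)/√(m(1−m)/s) ≈ z_{0.1} = -1.28, so s ≈ 0.083·0.917·(-1.28)²/(0.029−0.083)² = 42.9.
At s = 42.9: P(θ<0.029) ≈ 0.060. Adjusting to match 0.1 gives s ≈ 31.61.
So α = 0.083·31.61 ≈ 2.62, β = 0.917·31.61 ≈ 28.98.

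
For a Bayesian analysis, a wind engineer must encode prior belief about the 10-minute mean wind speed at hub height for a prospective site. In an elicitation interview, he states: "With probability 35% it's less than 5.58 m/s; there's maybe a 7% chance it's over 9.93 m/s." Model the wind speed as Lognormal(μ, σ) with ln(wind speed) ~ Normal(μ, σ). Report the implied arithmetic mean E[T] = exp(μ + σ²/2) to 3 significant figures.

If T ~ Lognormal(μ,σ) then ln T ~ Normal(μ,σ), so the p-quantile of ln T is μ + z_p·σ.
ln(5.58) = 1.719 and ln(9.93) = 2.296; z_{0.35} = -0.3853, z_{0.93} = 1.476.
σ = (2.296 − 1.719)/(1.476 − (-0.3853)) = 0.310.
μ = 1.719 − (-0.3853)·0.310 = 1.839.
E[T] = exp(μ + σ²/2) = exp(1.839 + 0.0480) = 6.6 m/s.

E[T] ≈ 6.6 m/s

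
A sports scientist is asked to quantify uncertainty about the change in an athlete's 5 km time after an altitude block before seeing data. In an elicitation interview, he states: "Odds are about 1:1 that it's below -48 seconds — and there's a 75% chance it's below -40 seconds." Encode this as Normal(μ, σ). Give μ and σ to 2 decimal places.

The p-quantile of Normal(μ,σ) is μ + z_p·σ, with z_{0.5} = 0 and z_{0.75} = 0.6745.
Eliminate σ: μ = (z₂·x₁ − z₁·x₂)/(z₂ − z₁) = (0.6745·-48 − (0)·-40)/0.6745 = -48.00.
Then σ = (x₂ − x₁)/(z₂ − z₁) = (-40 − -48)/0.6745 = 11.86.

μ = -48.00, σ = 11.86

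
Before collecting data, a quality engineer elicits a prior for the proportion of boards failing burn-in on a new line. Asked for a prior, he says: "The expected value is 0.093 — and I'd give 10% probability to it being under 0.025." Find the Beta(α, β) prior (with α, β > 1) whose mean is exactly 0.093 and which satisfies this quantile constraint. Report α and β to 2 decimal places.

α ≈ 1.90, β ≈ 18.51

With mean 0.093 fixed, write α = 0.093s, β = 0.907s where s = α+β.
Need P(θ < 0.025) = 0.1 under Beta(0.093s, 0.907s). Normal approximation: (q−m)/√(m(1−m)/s) ≈ z_{0.1} = -1.28, so s ≈ 0.093·0.907·(-1.28)²/(0.025−0.093)² = 30.0.
At s = 30.0: P(θ<0.025) ≈ 0.050. Adjusting to match 0.1 gives s ≈ 20.41.
So α = 0.093·20.41 ≈ 1.90, β = 0.907·20.41 ≈ 18.51.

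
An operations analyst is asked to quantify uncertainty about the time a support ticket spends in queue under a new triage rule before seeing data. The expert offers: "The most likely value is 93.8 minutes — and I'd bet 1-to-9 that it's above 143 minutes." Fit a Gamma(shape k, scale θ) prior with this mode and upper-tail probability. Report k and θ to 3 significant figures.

Gamma(k,θ) with k>1 has mode (k−1)θ, so θ = 93.8/(k−1).
Need P(X < 143) = 0.9 with θ tied to k this way. Start at k = 2, θ = 93.8: P(X<143) ≈ 0.450.
Too low — raise k to concentrate. Iterating converges to k ≈ 11.5.
Then θ = 93.8/(11.5−1) ≈ 8.94.

k ≈ 11.5, θ ≈ 8.94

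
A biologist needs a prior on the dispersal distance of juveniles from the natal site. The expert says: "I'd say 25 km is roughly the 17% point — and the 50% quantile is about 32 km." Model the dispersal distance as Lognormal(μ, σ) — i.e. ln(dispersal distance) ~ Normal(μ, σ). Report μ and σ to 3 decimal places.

If T ~ Lognormal(μ,σ) then ln T ~ Normal(μ,σ), so the p-quantile of ln T is μ + z_p·σ.
ln(25) = 3.219 and ln(32) = 3.466; z_{0.17} = -0.9542, z_{0.5} = 0.
σ = (3.466 − 3.219)/(0 − (-0.9542)) = 0.259.
μ = 3.219 − (-0.9542)·0.259 = 3.466.

μ ≈ 3.466, σ ≈ 0.259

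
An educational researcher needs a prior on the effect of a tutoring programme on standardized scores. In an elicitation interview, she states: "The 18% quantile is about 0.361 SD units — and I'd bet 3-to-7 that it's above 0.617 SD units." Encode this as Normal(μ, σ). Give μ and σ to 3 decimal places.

The p-quantile of Normal(μ,σ) is μ + z_p·σ, with z_{0.18} = -0.9154 and z_{0.7} = 0.5244.
Eliminate σ: μ = (z₂·x₁ − z₁·x₂)/(z₂ − z₁) = (0.5244·0.361 − (-0.9154)·0.617)/1.44 = 0.524.
Then σ = (x₂ − x₁)/(z₂ − z₁) = (0.617 − 0.361)/1.44 = 0.178.

μ = 0.524, σ = 0.178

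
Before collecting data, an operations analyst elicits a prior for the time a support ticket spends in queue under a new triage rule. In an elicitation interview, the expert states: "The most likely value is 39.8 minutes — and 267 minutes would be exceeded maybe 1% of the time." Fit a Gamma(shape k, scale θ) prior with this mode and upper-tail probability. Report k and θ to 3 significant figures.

k ≈ 1.99, θ ≈ 40.4

Gamma(k,θ) with k>1 has mode (k−1)θ, so θ = 39.8/(k−1).
Need P(X < 267) = 0.99 with θ tied to k this way. Start at k = 2, θ = 39.8: P(X<267) ≈ 0.991.
Too high — lower k to spread out. Iterating converges to k ≈ 1.99.
Then θ = 39.8/(1.99−1) ≈ 40.4.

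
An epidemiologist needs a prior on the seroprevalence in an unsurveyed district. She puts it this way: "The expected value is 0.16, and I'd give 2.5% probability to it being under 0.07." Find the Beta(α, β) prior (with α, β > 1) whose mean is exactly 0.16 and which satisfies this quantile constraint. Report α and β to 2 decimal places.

With mean 0.16 fixed, write α = 0.16s, β = 0.84s where s = α+β.
Need P(θ < 0.07) = 0.025 under Beta(0.16s, 0.84s). Normal approximation: (q−m)/√(m(1−m)/s) ≈ z_{0.025} = -1.96, so s ≈ 0.16·0.84·(-1.96)²/(0.07−0.16)² = 63.7.
At s = 63.7: P(θ<0.07) ≈ 0.009. Adjusting to match 0.025 gives s ≈ 45.65.
So α = 0.16·45.65 ≈ 7.30, β = 0.84·45.65 ≈ 38.35.

α ≈ 7.30, β ≈ 38.35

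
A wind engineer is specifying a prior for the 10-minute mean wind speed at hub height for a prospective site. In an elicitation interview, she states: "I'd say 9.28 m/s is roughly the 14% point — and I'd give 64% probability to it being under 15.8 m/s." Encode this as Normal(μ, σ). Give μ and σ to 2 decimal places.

μ = 14.18, σ = 4.53

For Normal(μ,σ), the p-quantile is μ + z_p·σ. Here z_{0.14} = -1.08, z_{0.64} = 0.3585.
So 9.28 = μ − 1.08σ and 15.8 = μ + 0.3585σ.
Subtracting: σ = (15.8 − 9.28)/(0.3585 − (-1.08)) = 4.53.
Then μ = 9.28 − (-1.08)·4.53 = 14.18.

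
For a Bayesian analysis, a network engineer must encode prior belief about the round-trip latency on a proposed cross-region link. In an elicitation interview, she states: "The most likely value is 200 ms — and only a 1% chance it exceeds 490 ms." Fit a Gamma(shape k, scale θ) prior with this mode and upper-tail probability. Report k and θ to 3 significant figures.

k ≈ 6.87, θ ≈ 34.1

Gamma(k,θ) with k>1 has mode (k−1)θ, so θ = 200/(k−1).
Need P(X < 490) = 0.99 with θ tied to k this way. Start at k = 2, θ = 200: P(X<490) ≈ 0.702.
Too low — raise k to concentrate. Iterating converges to k ≈ 6.87.
Then θ = 200/(6.87−1) ≈ 34.1.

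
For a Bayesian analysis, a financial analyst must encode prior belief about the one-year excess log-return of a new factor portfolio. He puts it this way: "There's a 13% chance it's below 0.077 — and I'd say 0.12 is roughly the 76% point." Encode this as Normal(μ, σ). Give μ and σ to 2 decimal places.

For Normal(μ,σ), the p-quantile is μ + z_p·σ. Here z_{0.13} = -1.126, z_{0.76} = 0.7063.
So 0.077 = μ − 1.126σ and 0.12 = μ + 0.7063σ.
Subtracting: σ = (0.12 − 0.077)/(0.7063 − (-1.126)) = 0.02.
Then μ = 0.077 − (-1.126)·0.02 = 0.10.

μ = 0.10, σ = 0.02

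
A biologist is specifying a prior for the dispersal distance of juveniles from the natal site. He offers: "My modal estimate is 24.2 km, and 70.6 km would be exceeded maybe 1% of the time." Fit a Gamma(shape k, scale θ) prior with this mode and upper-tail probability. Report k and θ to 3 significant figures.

Gamma(k,θ) with k>1 has mode (k−1)θ, so θ = 24.2/(k−1).
Need P(X < 70.6) = 0.99 with θ tied to k this way. Start at k = 2, θ = 24.2: P(X<70.6) ≈ 0.788.
Too low — raise k to concentrate. Iterating converges to k ≈ 4.95.
Then θ = 24.2/(4.95−1) ≈ 6.12.

k ≈ 4.95, θ ≈ 6.12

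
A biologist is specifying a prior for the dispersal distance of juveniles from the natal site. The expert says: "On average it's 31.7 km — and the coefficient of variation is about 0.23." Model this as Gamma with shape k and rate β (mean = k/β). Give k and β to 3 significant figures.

For Gamma(k, rate β): mean = k/β, variance = k/β², so CV = 1/√k.
CV = 0.23, hence k = 1/CV² = 18.9.
Then β = k/mean = 18.9/31.7 = 0.596.

k ≈ 18.9, β ≈ 0.596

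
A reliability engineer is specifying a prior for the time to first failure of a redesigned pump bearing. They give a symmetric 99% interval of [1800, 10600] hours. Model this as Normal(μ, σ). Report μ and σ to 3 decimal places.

A symmetric 99% interval runs μ ± z·σ with z = 2.576.
Half-width = 4400, so σ = 4400/2.576 = 1708.188.
μ is the interval midpoint, 6200.000.

μ = 6200.000, σ = 1708.188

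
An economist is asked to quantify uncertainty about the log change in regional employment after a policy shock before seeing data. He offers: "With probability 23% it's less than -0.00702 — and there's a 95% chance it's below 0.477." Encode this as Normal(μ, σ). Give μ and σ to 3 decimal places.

μ = 0.143, σ = 0.203

For Normal(μ,σ), the p-quantile is μ + z_p·σ. Here z_{0.23} = -0.7388, z_{0.95} = 1.645.
So -0.00702 = μ − 0.7388σ and 0.477 = μ + 1.645σ.
Subtracting: σ = (0.477 − -0.00702)/(1.645 − (-0.7388)) = 0.203.
Then μ = -0.00702 − (-0.7388)·0.203 = 0.143.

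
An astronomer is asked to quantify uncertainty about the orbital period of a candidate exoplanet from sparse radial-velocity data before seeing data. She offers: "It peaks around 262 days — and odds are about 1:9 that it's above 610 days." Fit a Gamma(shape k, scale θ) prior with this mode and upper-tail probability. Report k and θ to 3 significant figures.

Gamma(k,θ) with k>1 has mode (k−1)θ, so θ = 262/(k−1).
Need P(X < 610) = 0.9 with θ tied to k this way. Start at k = 2, θ = 262: P(X<610) ≈ 0.676.
Too low — raise k to concentrate. Iterating converges to k ≈ 3.69.
Then θ = 262/(3.69−1) ≈ 97.3.

k ≈ 3.69, θ ≈ 97.3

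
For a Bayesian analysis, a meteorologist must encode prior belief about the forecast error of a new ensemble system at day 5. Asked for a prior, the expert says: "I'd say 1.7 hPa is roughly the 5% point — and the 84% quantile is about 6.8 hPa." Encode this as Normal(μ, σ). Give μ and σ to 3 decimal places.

μ = 4.878, σ = 1.932

For Normal(μ,σ), the p-quantile is μ + z_p·σ. Here z_{0.05} = -1.645, z_{0.84} = 0.9945.
So 1.7 = μ − 1.645σ and 6.8 = μ + 0.9945σ.
Subtracting: σ = (6.8 − 1.7)/(0.9945 − (-1.645)) = 1.932.
Then μ = 1.7 − (-1.645)·1.932 = 4.878.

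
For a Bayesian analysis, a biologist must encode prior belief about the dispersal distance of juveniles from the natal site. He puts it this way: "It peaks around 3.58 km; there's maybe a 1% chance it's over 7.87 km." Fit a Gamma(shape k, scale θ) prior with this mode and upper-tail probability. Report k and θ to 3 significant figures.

Gamma(k,θ) with k>1 has mode (k−1)θ, so θ = 3.58/(k−1).
Need P(X < 7.87) = 0.99 with θ tied to k this way. Start at k = 2, θ = 3.58: P(X<7.87) ≈ 0.645.
Too low — raise k to concentrate. Iterating converges to k ≈ 8.77.
Then θ = 3.58/(8.77−1) ≈ 0.461.

k ≈ 8.77, θ ≈ 0.461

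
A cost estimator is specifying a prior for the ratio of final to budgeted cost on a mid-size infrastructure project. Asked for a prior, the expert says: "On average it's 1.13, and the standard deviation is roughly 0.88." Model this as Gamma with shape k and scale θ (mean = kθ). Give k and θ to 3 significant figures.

k ≈ 1.65, θ ≈ 0.685

For Gamma(k, scale θ): mean = kθ, variance = kθ², so CV = 1/√k.
CV = SD/mean = 0.88/1.13 = 0.7788, hence k = 1/CV² = 1.65.
Then θ = mean/k = 1.13/1.65 = 0.685.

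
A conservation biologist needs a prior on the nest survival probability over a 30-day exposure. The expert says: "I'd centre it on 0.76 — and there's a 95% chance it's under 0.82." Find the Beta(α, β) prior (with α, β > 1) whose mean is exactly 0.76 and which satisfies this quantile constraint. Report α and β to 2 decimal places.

α ≈ 95.52, β ≈ 30.16

With mean 0.76 fixed, write α = 0.76s, β = 0.24s where s = α+β.
Need P(θ < 0.82) = 0.95 under Beta(0.76s, 0.24s). Normal approximation: (q−m)/√(m(1−m)/s) ≈ z_{0.95} = 1.64, so s ≈ 0.76·0.24·(1.64)²/(0.82−0.76)² = 137.1.
At s = 137.1: P(θ<0.82) ≈ 0.957. Adjusting to match 0.95 gives s ≈ 125.68.
So α = 0.76·125.68 ≈ 95.52, β = 0.24·125.68 ≈ 30.16.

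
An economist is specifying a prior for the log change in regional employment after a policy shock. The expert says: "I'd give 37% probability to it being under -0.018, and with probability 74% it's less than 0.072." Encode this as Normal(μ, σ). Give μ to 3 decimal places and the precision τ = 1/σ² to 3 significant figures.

μ = 0.013, τ = 117

For Normal(μ,σ), the p-quantile is μ + z_p·σ. Here z_{0.37} = -0.3319, z_{0.74} = 0.6433.
So -0.018 = μ − 0.3319σ and 0.072 = μ + 0.6433σ.
Subtracting: σ = (0.072 − -0.018)/(0.6433 − (-0.3319)) = 0.092.
Then μ = -0.018 − (-0.3319)·0.092 = 0.013.
Precision τ = 1/σ² = 1/0.09229² = 117.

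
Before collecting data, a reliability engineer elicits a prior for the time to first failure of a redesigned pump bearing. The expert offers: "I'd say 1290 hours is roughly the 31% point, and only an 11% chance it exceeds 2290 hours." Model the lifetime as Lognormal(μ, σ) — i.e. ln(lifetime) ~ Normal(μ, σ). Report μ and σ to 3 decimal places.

If T ~ Lognormal(μ,σ) then ln T ~ Normal(μ,σ), so the p-quantile of ln T is μ + z_p·σ.
ln(1290) = 7.162 and ln(2290) = 7.736; z_{0.31} = -0.4959, z_{0.89} = 1.227.
σ = (7.736 − 7.162)/(1.227 − (-0.4959)) = 0.333.
μ = 7.162 − (-0.4959)·0.333 = 7.328.

μ ≈ 7.328, σ ≈ 0.333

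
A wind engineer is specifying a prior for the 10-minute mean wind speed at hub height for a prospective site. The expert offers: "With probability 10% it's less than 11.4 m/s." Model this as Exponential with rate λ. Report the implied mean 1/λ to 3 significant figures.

mean ≈ 108 m/s

P(T < 11.4) = 1 − e^(−λ·11.4) = 0.1, so λ = −ln(1−0.1)/11.4 = −ln(0.9)/11.4 = 0.00924.
Mean = 1/λ = 108 m/s.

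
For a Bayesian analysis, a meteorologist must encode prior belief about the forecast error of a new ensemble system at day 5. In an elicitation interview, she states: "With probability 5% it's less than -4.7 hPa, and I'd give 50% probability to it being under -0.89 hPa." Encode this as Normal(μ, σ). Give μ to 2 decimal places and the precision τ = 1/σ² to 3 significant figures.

For Normal(μ,σ), the p-quantile is μ + z_p·σ. Here z_{0.05} = -1.645, z_{0.5} = 0.
So -4.7 = μ − 1.645σ and -0.89 = μ + 0σ.
Subtracting: σ = (-0.89 − -4.7)/(0 − (-1.645)) = 2.32.
Then μ = -4.7 − (-1.645)·2.32 = -0.89.
Precision τ = 1/σ² = 1/2.316² = 0.186.

μ = -0.89, τ = 0.186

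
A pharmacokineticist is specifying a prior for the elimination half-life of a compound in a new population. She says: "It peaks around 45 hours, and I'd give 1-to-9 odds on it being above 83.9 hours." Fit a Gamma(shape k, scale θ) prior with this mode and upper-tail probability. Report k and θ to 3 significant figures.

k ≈ 5.92, θ ≈ 9.15

Gamma(k,θ) with k>1 has mode (k−1)θ, so θ = 45/(k−1).
Need P(X < 83.9) = 0.9 with θ tied to k this way. Start at k = 2, θ = 45: P(X<83.9) ≈ 0.556.
Too low — raise k to concentrate. Iterating converges to k ≈ 5.92.
Then θ = 45/(5.92−1) ≈ 9.15.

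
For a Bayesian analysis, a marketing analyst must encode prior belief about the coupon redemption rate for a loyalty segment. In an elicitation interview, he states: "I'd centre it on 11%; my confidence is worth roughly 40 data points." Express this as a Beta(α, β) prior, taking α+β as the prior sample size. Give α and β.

α = 4.4, β = 35.6

Under the effective-sample-size interpretation, Beta(α, β) has prior mean α/(α+β) and prior sample size α+β.
So α+β = 40 and α/(α+β) = 0.11, giving α = 0.11·40 = 4.4 and β = 40 − 4.4 = 35.6.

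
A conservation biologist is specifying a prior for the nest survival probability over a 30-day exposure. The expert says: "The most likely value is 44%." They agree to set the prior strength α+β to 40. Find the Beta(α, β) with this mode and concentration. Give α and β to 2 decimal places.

α = 17.72, β = 22.28

For α,β > 1 the Beta mode is (α−1)/(α+β−2). With α+β = 40, the mode is (α−1)/38.
Set (α−1)/38 = 0.44 → α = 1 + 0.44·38 = 17.72.
β = 40 − α = 22.28.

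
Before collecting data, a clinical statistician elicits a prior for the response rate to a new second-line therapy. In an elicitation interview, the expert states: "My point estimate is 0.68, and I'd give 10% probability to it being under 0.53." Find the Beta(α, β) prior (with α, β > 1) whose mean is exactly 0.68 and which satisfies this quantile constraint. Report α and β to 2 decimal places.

α ≈ 11.21, β ≈ 5.27

With mean 0.68 fixed, write α = 0.68s, β = 0.32s where s = α+β.
Need P(θ < 0.53) = 0.1 under Beta(0.68s, 0.32s). Normal approximation: (q−m)/√(m(1−m)/s) ≈ z_{0.1} = -1.28, so s ≈ 0.68·0.32·(-1.28)²/(0.53−0.68)² = 15.9.
At s = 15.9: P(θ<0.53) ≈ 0.104. Adjusting to match 0.1 gives s ≈ 16.48.
So α = 0.68·16.48 ≈ 11.21, β = 0.32·16.48 ≈ 5.27.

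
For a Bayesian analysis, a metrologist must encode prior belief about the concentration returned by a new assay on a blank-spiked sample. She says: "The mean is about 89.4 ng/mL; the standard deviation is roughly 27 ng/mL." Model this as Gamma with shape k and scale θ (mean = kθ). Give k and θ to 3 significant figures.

k ≈ 11, θ ≈ 8.15

For Gamma(k, scale θ): mean = kθ, variance = kθ², so CV = 1/√k.
CV = SD/mean = 27/89.4 = 0.302, hence k = 1/CV² = 11.
Then θ = mean/k = 89.4/11 = 8.15.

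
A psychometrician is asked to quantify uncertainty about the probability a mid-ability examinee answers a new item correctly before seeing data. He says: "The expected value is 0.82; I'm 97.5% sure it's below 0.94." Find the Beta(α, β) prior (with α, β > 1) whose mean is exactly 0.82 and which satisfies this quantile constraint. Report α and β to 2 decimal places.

With mean 0.82 fixed, write α = 0.82s, β = 0.18s where s = α+β.
Need P(θ < 0.94) = 0.975 under Beta(0.82s, 0.18s). Normal approximation: (q−m)/√(m(1−m)/s) ≈ z_{0.975} = 1.96, so s ≈ 0.82·0.18·(1.96)²/(0.94−0.82)² = 39.4.
At s = 39.4: P(θ<0.94) ≈ 0.994. Adjusting to match 0.975 gives s ≈ 25.59.
So α = 0.82·25.59 ≈ 20.98, β = 0.18·25.59 ≈ 4.61.

α ≈ 20.98, β ≈ 4.61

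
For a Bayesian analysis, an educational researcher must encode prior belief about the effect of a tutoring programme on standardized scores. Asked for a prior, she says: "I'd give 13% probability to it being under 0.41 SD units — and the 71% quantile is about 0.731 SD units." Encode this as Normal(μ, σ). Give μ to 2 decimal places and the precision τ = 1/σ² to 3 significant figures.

μ = 0.63, τ = 27.4

The p-quantile of Normal(μ,σ) is μ + z_p·σ, with z_{0.13} = -1.126 and z_{0.71} = 0.5534.
Eliminate σ: μ = (z₂·x₁ − z₁·x₂)/(z₂ − z₁) = (0.5534·0.41 − (-1.126)·0.731)/1.68 = 0.63.
Then σ = (x₂ − x₁)/(z₂ − z₁) = (0.731 − 0.41)/1.68 = 0.19.
Precision τ = 1/σ² = 1/0.1911² = 27.4.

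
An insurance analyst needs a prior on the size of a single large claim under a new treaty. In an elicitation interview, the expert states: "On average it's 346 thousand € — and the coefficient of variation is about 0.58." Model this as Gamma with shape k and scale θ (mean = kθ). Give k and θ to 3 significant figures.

k ≈ 2.97, θ ≈ 116

For Gamma(k, scale θ): mean = kθ, variance = kθ², so CV = 1/√k.
CV = 0.58, hence k = 1/CV² = 2.97.
Then θ = mean/k = 346/2.97 = 116.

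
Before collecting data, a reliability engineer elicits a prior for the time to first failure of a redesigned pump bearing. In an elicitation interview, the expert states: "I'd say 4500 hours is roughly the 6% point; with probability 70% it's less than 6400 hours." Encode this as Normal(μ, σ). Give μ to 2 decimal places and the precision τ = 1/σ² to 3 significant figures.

For Normal(μ,σ), the p-quantile is μ + z_p·σ. Here z_{0.06} = -1.555, z_{0.7} = 0.5244.
So 4500 = μ − 1.555σ and 6400 = μ + 0.5244σ.
Subtracting: σ = (6400 − 4500)/(0.5244 − (-1.555)) = 913.82.
Then μ = 4500 − (-1.555)·913.82 = 5920.79.
Precision τ = 1/σ² = 1/913.8² = 1.2e-06.

μ = 5920.79, τ = 1.2e-06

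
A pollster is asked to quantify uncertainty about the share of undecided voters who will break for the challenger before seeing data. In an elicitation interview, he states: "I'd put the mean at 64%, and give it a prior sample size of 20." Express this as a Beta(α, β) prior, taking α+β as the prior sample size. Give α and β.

α = 12.8, β = 7.2

Under the effective-sample-size interpretation, Beta(α, β) has prior mean α/(α+β) and prior sample size α+β.
So α+β = 20 and α/(α+β) = 0.64, giving α = 0.64·20 = 12.8 and β = 20 − 12.8 = 7.2.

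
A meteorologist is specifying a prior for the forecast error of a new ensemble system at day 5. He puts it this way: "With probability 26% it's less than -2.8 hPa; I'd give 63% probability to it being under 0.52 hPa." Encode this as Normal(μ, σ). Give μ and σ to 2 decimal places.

μ = -0.61, σ = 3.40

The p-quantile of Normal(μ,σ) is μ + z_p·σ, with z_{0.26} = -0.6433 and z_{0.63} = 0.3319.
Eliminate σ: μ = (z₂·x₁ − z₁·x₂)/(z₂ − z₁) = (0.3319·-2.8 − (-0.6433)·0.52)/0.9752 = -0.61.
Then σ = (x₂ − x₁)/(z₂ − z₁) = (0.52 − -2.8)/0.9752 = 3.40.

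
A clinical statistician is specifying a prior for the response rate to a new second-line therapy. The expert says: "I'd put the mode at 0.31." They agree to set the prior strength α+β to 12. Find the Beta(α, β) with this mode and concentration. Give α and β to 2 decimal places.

α = 4.10, β = 7.90

For α,β > 1 the Beta mode is (α−1)/(α+β−2). With α+β = 12, the mode is (α−1)/10.
Set (α−1)/10 = 0.31 → α = 1 + 0.31·10 = 4.10.
β = 12 − α = 7.90.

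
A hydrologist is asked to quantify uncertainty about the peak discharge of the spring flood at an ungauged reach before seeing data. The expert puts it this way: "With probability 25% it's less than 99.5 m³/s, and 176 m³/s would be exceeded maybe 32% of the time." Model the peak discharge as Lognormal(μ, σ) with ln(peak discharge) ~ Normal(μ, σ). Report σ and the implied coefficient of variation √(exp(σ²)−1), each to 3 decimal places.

σ ≈ 0.499, CV ≈ 0.532

If T ~ Lognormal(μ,σ) then ln T ~ Normal(μ,σ), so the p-quantile of ln T is μ + z_p·σ.
ln(99.5) = 4.6 and ln(176) = 5.17; z_{0.25} = -0.6745, z_{0.68} = 0.4677.
σ = (5.17 − 4.6)/(0.4677 − (-0.6745)) = 0.499.
μ = 4.6 − (-0.6745)·0.499 = 4.937.
CV = √(exp(σ²)−1) = √(exp(0.2493)−1) = 0.532.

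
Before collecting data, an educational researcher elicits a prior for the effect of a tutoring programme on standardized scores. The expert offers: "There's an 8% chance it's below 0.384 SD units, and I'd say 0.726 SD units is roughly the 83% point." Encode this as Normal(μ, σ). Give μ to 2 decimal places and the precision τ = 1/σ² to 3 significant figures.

For Normal(μ,σ), the p-quantile is μ + z_p·σ. Here z_{0.08} = -1.405, z_{0.83} = 0.9542.
So 0.384 = μ − 1.405σ and 0.726 = μ + 0.9542σ.
Subtracting: σ = (0.726 − 0.384)/(0.9542 − (-1.405)) = 0.14.
Then μ = 0.384 − (-1.405)·0.14 = 0.59.
Precision τ = 1/σ² = 1/0.145² = 47.6.

μ = 0.59, τ = 47.6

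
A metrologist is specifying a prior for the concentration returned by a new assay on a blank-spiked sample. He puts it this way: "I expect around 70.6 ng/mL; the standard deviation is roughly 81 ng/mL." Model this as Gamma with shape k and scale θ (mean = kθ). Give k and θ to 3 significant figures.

k ≈ 0.76, θ ≈ 92.9

For Gamma(k, scale θ): mean = kθ, variance = kθ², so CV = 1/√k.
CV = SD/mean = 81/70.6 = 1.147, hence k = 1/CV² = 0.76.
Then θ = mean/k = 70.6/0.76 = 92.9.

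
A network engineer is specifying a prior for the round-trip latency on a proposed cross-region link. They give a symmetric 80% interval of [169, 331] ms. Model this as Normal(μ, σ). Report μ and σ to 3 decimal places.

μ = 250.000, σ = 63.205

A symmetric 80% interval runs μ ± z·σ with z = 1.282.
Half-width = 81, so σ = 81/1.282 = 63.205.
μ is the interval midpoint, 250.000.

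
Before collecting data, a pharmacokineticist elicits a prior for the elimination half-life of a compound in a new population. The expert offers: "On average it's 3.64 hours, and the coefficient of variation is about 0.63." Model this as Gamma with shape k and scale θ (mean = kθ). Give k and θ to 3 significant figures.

For Gamma(k, scale θ): mean = kθ, variance = kθ², so CV = 1/√k.
CV = 0.63, hence k = 1/CV² = 2.52.
Then θ = mean/k = 3.64/2.52 = 1.44.

k ≈ 2.52, θ ≈ 1.44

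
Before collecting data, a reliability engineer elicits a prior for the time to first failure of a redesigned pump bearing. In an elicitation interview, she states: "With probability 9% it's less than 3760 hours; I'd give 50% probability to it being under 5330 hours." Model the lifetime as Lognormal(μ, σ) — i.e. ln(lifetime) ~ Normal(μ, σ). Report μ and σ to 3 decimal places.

μ ≈ 8.581, σ ≈ 0.260

If T ~ Lognormal(μ,σ) then ln T ~ Normal(μ,σ), so the p-quantile of ln T is μ + z_p·σ.
ln(3760) = 8.232 and ln(5330) = 8.581; z_{0.09} = -1.341, z_{0.5} = 0.
σ = (8.581 − 8.232)/(0 − (-1.341)) = 0.260.
μ = 8.232 − (-1.341)·0.260 = 8.581.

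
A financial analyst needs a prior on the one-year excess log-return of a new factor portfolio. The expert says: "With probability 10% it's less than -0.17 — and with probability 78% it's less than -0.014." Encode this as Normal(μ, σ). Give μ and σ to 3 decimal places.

For Normal(μ,σ), the p-quantile is μ + z_p·σ. Here z_{0.1} = -1.282, z_{0.78} = 0.7722.
So -0.17 = μ − 1.282σ and -0.014 = μ + 0.7722σ.
Subtracting: σ = (-0.014 − -0.17)/(0.7722 − (-1.282)) = 0.076.
Then μ = -0.17 − (-1.282)·0.076 = -0.073.

μ = -0.073, σ = 0.076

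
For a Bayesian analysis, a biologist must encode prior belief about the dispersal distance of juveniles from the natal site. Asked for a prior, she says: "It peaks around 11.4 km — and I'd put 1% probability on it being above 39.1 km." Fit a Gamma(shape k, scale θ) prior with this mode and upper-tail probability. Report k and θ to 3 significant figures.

Gamma(k,θ) with k>1 has mode (k−1)θ, so θ = 11.4/(k−1).
Need P(X < 39.1) = 0.99 with θ tied to k this way. Start at k = 2, θ = 11.4: P(X<39.1) ≈ 0.857.
Too low — raise k to concentrate. Iterating converges to k ≈ 3.87.
Then θ = 11.4/(3.87−1) ≈ 3.98.

k ≈ 3.87, θ ≈ 3.98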